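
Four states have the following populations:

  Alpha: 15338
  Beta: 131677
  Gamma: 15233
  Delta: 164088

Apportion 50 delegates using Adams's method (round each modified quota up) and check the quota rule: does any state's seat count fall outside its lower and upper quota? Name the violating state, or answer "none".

Standard quotas: Alpha 2.350, Beta 20.175, Gamma 2.334, Delta 25.141.
Adams allocation: Alpha 3, Beta 20, Gamma 3, Delta 24.
Delta has quota 25.141 (lower 25, upper 26) but receives 24 — outside the quota interval.

Delta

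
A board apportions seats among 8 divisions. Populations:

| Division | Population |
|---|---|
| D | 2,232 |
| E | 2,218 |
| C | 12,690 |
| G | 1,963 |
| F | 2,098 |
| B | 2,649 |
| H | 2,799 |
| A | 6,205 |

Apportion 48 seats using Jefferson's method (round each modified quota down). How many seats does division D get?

3

Standard divisor 32854/48 ≈ 684.458; standard quotas: D 3.261, E 3.241, C 18.540, G 2.868, F 3.065, B 3.870, H 4.089, A 9.066.
Rounding down gives 3, 3, 18, 2, 3, 3, 4, 9 = 45 seats, so the divisor must be adjusted.
With modified divisor 640: modified quotas D 3.487, E 3.466, C 19.828, G 3.067, F 3.278, B 4.139, H 4.373, A 9.695.
Rounding down: D 3, E 3, C 19, G 3, F 3, B 4, H 4, A 9 (total 48).
D receives 3.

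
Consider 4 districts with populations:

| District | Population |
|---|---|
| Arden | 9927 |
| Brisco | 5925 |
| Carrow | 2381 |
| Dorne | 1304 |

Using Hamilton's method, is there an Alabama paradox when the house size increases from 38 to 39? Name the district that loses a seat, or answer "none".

At 38 seats: Arden 19, Brisco 11, Carrow 5, Dorne 3.
At 39 seats: Arden 20, Brisco 12, Carrow 5, Dorne 2.
Dorne drops from 3 to 2.

Dorne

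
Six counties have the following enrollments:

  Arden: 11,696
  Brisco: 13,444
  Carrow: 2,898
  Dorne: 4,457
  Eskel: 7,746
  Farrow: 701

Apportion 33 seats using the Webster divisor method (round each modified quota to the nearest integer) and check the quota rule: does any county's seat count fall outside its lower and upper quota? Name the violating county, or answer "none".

none

Standard quotas: Arden 9.427, Brisco 10.836, Carrow 2.336, Dorne 3.592, Eskel 6.243, Farrow 0.565.
Webster allocation: Arden 9, Brisco 11, Carrow 2, Dorne 4, Eskel 6, Farrow 1.
Every allocation lies between the lower and upper quota.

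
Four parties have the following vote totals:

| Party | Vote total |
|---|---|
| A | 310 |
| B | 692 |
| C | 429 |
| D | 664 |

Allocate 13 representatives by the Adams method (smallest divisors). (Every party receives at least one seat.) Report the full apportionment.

A: 2, B: 4, C: 3, D: 4

Standard divisor 2095/13 ≈ 161.154; standard quotas: A 1.924, B 4.294, C 2.662, D 4.120.
Rounding up gives 2, 5, 3, 5 = 15 seats, so the divisor must be adjusted.
With modified divisor 200: modified quotas A 1.550, B 3.460, C 2.145, D 3.320.
Rounding up: A 2, B 4, C 3, D 4 (total 13).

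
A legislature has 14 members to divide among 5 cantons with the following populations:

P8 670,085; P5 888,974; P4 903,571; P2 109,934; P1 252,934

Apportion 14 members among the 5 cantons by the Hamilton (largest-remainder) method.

Standard divisor: 2825498 ÷ 14 ≈ 201821.286.
Standard quotas: P8 3.3202, P5 4.4048, P4 4.4771, P2 0.5447, P1 1.2533.
Lower quotas: P8 3, P5 4, P4 4, P2 0, P1 1 (sum 12, leaving 2 seats).
Remainders in descending order: P2 0.5447, P4 0.4771, P5 0.4048, P8 0.3202, P1 0.2533.
The surplus seats go to P2, P4.

P8: 3, P5: 4, P4: 5, P2: 1, P1: 1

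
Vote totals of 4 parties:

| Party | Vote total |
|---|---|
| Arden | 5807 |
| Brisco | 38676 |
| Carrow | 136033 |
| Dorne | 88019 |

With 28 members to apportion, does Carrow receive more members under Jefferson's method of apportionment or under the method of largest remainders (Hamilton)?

Jefferson

Jefferson: Arden 0, Brisco 4, Carrow 15, Dorne 9.
Hamilton: Arden 1, Brisco 4, Carrow 14, Dorne 9.
Carrow gets 15 under Jefferson and 14 under Hamilton.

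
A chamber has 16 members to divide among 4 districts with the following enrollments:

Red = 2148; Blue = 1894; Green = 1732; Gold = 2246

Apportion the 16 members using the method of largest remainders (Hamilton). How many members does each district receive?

Red 4, Blue 4, Green 3, Gold 5

Standard divisor: 8020 ÷ 16 ≈ 501.25.
Standard quotas: Red 4.285, Blue 3.779, Green 3.455, Gold 4.481.
Lower quotas: Red 4, Blue 3, Green 3, Gold 4 (sum 14, leaving 2 seats).
Remainders in descending order: Blue 0.779, Gold 0.481, Green 0.455, Red 0.285.
The surplus seats go to Blue, Gold.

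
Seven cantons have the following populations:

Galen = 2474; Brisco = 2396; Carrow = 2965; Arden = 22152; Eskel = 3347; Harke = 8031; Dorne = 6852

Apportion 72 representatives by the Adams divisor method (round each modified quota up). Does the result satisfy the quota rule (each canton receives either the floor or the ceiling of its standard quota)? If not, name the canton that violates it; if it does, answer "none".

Arden

Standard quotas: Galen 3.694, Brisco 3.578, Carrow 4.427, Arden 33.078, Eskel 4.998, Harke 11.992, Dorne 10.232.
Adams allocation: Galen 4, Brisco 4, Carrow 5, Arden 32, Eskel 5, Harke 12, Dorne 10.
Arden has quota 33.078 (lower 33, upper 34) but receives 32 — outside the quota interval.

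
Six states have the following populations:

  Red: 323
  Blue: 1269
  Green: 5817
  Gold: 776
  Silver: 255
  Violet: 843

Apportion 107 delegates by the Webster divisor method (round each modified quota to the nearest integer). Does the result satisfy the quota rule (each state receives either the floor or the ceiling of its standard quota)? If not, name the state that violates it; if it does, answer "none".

Green

Standard quotas: Red 3.723, Blue 14.627, Green 67.049, Gold 8.945, Silver 2.939, Violet 9.717.
Webster allocation: Red 4, Blue 15, Green 66, Gold 9, Silver 3, Violet 10.
Green has quota 67.049 (lower 67, upper 68) but receives 66 — outside the quota interval.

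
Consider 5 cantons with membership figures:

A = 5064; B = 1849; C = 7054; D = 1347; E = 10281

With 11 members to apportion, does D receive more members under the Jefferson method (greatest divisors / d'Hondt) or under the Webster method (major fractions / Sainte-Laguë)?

Webster

Jefferson: A 2, B 1, C 3, D 0, E 5.
Webster: A 2, B 1, C 3, D 1, E 4.
D gets 0 under Jefferson and 1 under Webster.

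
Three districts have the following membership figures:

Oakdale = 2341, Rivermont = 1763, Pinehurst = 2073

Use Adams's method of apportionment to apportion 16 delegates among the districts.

Oakdale 6, Rivermont 5, Pinehurst 5

Standard divisor 6177/16 ≈ 386.062; standard quotas: Oakdale 6.064, Rivermont 4.567, Pinehurst 5.370.
Rounding up gives 7, 5, 6 = 18 seats, so the divisor must be adjusted.
With modified divisor 430: modified quotas Oakdale 5.444, Rivermont 4.100, Pinehurst 4.821.
Rounding up: Oakdale 6, Rivermont 5, Pinehurst 5 (total 16).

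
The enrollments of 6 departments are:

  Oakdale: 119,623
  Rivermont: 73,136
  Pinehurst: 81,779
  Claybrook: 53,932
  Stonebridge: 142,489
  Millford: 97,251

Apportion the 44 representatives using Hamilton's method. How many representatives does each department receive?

Standard divisor: 568210 ÷ 44 ≈ 12913.864.
Standard quotas: Oakdale 9.2631, Rivermont 5.6634, Pinehurst 6.3327, Claybrook 4.1763, Stonebridge 11.0338, Millford 7.5307.
Lower quotas: Oakdale 9, Rivermont 5, Pinehurst 6, Claybrook 4, Stonebridge 11, Millford 7 (sum 42, leaving 2 seats).
Remainders in descending order: Rivermont 0.6634, Millford 0.5307, Pinehurst 0.3327, Oakdale 0.2631, Claybrook 0.1763, Stonebridge 0.0338.
Largest remainders: Rivermont, Millford receive the extra seats.

Oakdale: 9, Rivermont: 6, Pinehurst: 6, Claybrook: 4, Stonebridge: 11, Millford: 8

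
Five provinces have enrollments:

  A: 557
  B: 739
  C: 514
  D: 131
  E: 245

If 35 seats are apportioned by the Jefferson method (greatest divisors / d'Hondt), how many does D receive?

2

Standard divisor 2186/35 ≈ 62.457; standard quotas: A 8.918, B 11.832, C 8.230, D 2.097, E 3.923.
Rounding down gives 8, 11, 8, 2, 3 = 32 seats, so the divisor must be adjusted.
With modified divisor 60: modified quotas A 9.283, B 12.317, C 8.567, D 2.183, E 4.083.
Rounding down: A 9, B 12, C 8, D 2, E 4 (total 35).
D receives 2.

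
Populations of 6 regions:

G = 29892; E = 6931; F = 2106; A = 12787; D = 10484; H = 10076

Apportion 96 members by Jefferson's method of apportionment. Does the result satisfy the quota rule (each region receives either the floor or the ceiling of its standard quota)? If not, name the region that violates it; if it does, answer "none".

G

Standard quotas: G 39.704, E 9.206, F 2.797, A 16.984, D 13.925, H 13.383.
Jefferson allocation: G 41, E 9, F 2, A 17, D 14, H 13.
G has quota 39.704 (lower 39, upper 40) but receives 41 — outside the quota interval.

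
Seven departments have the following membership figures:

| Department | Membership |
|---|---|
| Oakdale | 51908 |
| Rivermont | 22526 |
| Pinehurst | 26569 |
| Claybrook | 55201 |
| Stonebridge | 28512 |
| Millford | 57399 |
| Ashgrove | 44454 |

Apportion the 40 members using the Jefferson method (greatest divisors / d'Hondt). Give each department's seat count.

Standard divisor 286569/40 ≈ 7164.225; standard quotas: Oakdale 7.245, Rivermont 3.144, Pinehurst 3.709, Claybrook 7.705, Stonebridge 3.980, Millford 8.012, Ashgrove 6.205.
Rounding down gives 7, 3, 3, 7, 3, 8, 6 = 37 seats, so the divisor must be adjusted.
With modified divisor 6600: modified quotas Oakdale 7.865, Rivermont 3.413, Pinehurst 4.026, Claybrook 8.364, Stonebridge 4.320, Millford 8.697, Ashgrove 6.735.
Rounding down: Oakdale 7, Rivermont 3, Pinehurst 4, Claybrook 8, Stonebridge 4, Millford 8, Ashgrove 6 (total 40).

Oakdale=7; Rivermont=3; Pinehurst=4; Claybrook=8; Stonebridge=4; Millford=8; Ashgrove=6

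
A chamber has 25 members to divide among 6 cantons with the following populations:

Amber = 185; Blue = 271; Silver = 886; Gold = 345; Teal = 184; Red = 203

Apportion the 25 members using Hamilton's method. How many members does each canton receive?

Amber 2; Blue 3; Silver 11; Gold 4; Teal 2; Red 3

The standard divisor is 2074/25 ≈ 82.96.
Standard quotas: Amber 2.230, Blue 3.267, Silver 10.680, Gold 4.159, Teal 2.218, Red 2.447.
Lower quotas: Amber 2, Blue 3, Silver 10, Gold 4, Teal 2, Red 2 (sum 23, leaving 2 seats).
Remainders in descending order: Silver 0.680, Red 0.447, Blue 0.267, Amber 0.230, Teal 0.218, Gold 0.159.
The surplus seats go to Silver, Red.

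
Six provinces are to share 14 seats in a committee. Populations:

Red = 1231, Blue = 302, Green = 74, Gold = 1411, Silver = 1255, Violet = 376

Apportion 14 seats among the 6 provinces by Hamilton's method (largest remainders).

Red=4, Blue=1, Green=0, Gold=4, Silver=4, Violet=1

Total 4649; standard divisor 4649/14 ≈ 332.071.
Standard quotas: Red 3.707, Blue 0.909, Green 0.223, Gold 4.249, Silver 3.779, Violet 1.132.
Lower quotas: Red 3, Blue 0, Green 0, Gold 4, Silver 3, Violet 1 (sum 11, leaving 3 seats).
Remainders in descending order: Blue 0.909, Silver 0.779, Red 0.707, Gold 0.249, Green 0.223, Violet 0.132.
The surplus seats go to Blue, Silver, Red.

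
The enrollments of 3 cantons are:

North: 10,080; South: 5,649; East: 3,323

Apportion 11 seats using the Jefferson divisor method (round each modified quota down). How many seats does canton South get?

Standard divisor 19052/11 ≈ 1732; standard quotas: North 5.820, South 3.262, East 1.919.
Rounding down gives 5, 3, 1 = 9 seats, so the divisor must be adjusted.
With modified divisor 1600: modified quotas North 6.300, South 3.531, East 2.077.
Rounding down: North 6, South 3, East 2 (total 11).
South receives 3.

3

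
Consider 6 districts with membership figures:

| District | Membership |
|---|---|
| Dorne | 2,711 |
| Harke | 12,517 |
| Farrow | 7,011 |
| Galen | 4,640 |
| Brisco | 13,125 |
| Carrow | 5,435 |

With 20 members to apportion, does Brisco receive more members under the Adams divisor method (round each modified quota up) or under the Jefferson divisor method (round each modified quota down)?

Adams: Dorne 2, Harke 5, Farrow 3, Galen 2, Brisco 5, Carrow 3.
Jefferson: Dorne 1, Harke 6, Farrow 3, Galen 2, Brisco 6, Carrow 2.
Brisco gets 5 under Adams and 6 under Jefferson.

Jefferson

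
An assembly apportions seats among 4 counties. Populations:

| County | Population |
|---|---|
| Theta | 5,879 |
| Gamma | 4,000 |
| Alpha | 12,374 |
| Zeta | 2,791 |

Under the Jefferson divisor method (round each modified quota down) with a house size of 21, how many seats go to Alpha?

Standard divisor 25044/21 ≈ 1192.571; standard quotas: Theta 4.930, Gamma 3.354, Alpha 10.376, Zeta 2.340.
Rounding down gives 4, 3, 10, 2 = 19 seats, so the divisor must be adjusted.
With modified divisor 1100: modified quotas Theta 5.345, Gamma 3.636, Alpha 11.249, Zeta 2.537.
Rounding down: Theta 5, Gamma 3, Alpha 11, Zeta 2 (total 21).
Alpha receives 11.

11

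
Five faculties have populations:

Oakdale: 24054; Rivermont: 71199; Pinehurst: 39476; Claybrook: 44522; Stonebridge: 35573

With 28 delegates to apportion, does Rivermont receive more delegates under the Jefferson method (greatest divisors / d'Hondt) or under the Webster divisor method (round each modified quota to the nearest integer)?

Jefferson

Jefferson: Oakdale 3, Rivermont 10, Pinehurst 5, Claybrook 6, Stonebridge 4.
Webster: Oakdale 3, Rivermont 9, Pinehurst 5, Claybrook 6, Stonebridge 5.
Rivermont gets 10 under Jefferson and 9 under Webster.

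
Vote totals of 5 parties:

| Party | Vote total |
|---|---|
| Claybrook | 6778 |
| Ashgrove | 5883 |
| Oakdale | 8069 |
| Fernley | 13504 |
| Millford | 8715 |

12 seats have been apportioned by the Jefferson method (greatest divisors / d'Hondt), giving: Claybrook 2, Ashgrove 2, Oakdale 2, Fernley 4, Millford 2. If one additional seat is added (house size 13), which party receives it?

Priority for the next seat is population ÷ (current seats + 1).
Priorities: Claybrook 2259.333, Ashgrove 1961.000, Oakdale 2689.667, Fernley 2700.800, Millford 2905.000.
Highest priority: Millford.

Millford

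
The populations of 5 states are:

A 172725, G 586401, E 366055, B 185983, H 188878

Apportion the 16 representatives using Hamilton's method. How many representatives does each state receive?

A=2, G=6, E=4, B=2, H=2

Standard divisor: 1500042 ÷ 16 ≈ 93752.625.
Standard quotas: A 1.8423, G 6.2548, E 3.9045, B 1.9838, H 2.0146.
Lower quotas: A 1, G 6, E 3, B 1, H 2 (sum 13, leaving 3 seats).
Remainders in descending order: B 0.9838, E 0.9045, A 0.8423, G 0.2548, H 0.0146.
The surplus seats go to B, E, A.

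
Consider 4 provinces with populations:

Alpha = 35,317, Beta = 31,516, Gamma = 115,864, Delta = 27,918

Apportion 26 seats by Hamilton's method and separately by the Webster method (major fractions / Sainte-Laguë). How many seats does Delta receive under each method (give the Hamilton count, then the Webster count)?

4 and 3

Hamilton: Alpha 4, Beta 4, Gamma 14, Delta 4.
Webster: Alpha 4, Beta 4, Gamma 15, Delta 3.
Delta gets 4 under Hamilton and 3 under Webster.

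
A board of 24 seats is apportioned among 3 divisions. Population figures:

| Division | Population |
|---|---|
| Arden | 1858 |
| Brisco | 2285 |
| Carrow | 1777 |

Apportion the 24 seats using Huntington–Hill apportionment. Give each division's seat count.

With divisor 245: modified quotas Arden 7.584, Brisco 9.327, Carrow 7.253.
Geometric-mean thresholds: Arden √(7·8)=7.483, Brisco √(9·10)=9.487, Carrow √(7·8)=7.483.
Each quota rounded against its threshold gives Arden 8, Brisco 9, Carrow 7 (total 24).

Arden: 8, Brisco: 9, Carrow: 7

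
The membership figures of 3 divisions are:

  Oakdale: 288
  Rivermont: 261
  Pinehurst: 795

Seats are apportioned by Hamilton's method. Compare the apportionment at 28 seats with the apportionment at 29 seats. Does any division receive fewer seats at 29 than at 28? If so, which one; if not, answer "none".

At 28 seats: Oakdale 6, Rivermont 5, Pinehurst 17.
At 29 seats: Oakdale 6, Rivermont 6, Pinehurst 17.
No division's allocation decreased.

none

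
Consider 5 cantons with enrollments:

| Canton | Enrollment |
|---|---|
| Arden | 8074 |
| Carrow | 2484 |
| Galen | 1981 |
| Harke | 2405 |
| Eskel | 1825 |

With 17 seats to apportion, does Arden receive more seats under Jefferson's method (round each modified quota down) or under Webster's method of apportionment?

Jefferson

Jefferson: Arden 9, Carrow 2, Galen 2, Harke 2, Eskel 2.
Webster: Arden 8, Carrow 3, Galen 2, Harke 2, Eskel 2.
Arden gets 9 under Jefferson and 8 under Webster.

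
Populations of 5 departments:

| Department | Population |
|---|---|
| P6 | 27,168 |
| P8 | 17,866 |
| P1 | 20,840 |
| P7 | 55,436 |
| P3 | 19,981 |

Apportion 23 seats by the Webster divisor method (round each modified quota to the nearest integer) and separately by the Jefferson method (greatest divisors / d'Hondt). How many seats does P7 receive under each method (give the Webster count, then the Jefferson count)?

Webster: P6 5, P8 3, P1 3, P7 9, P3 3.
Jefferson: P6 4, P8 3, P1 3, P7 10, P3 3.
P7 gets 9 under Webster and 10 under Jefferson.

9 and 10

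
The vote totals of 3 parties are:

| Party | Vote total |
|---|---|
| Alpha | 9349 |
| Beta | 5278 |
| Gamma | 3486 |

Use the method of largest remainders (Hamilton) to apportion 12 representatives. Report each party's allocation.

Standard divisor: 18113 ÷ 12 ≈ 1509.417.
Standard quotas: Alpha 6.1938, Beta 3.4967, Gamma 2.3095.
Lower quotas: Alpha 6, Beta 3, Gamma 2 (sum 11, leaving 1 seat).
Remainders in descending order: Beta 0.4967, Gamma 0.3095, Alpha 0.1938.
The surplus seat goes to Beta.

Alpha: 6, Beta: 4, Gamma: 2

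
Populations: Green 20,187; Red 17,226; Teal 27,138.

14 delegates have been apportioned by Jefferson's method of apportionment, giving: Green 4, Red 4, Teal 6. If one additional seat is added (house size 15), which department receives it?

Green

Priority for the next seat is population ÷ (current seats + 1).
Priorities: Green 4037.400, Red 3445.200, Teal 3876.857.
Highest priority: Green.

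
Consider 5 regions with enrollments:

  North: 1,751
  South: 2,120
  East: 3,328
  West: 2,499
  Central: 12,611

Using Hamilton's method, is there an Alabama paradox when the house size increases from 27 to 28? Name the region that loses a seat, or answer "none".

none

At 27 seats: North 2, South 3, East 4, West 3, Central 15.
At 28 seats: North 2, South 3, East 4, West 3, Central 16.
No region's allocation decreased.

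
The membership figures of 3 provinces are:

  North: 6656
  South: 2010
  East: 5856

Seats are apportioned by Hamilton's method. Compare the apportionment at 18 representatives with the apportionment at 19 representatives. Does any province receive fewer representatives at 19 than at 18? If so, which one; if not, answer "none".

At 18 seats: North 8, South 3, East 7.
At 19 seats: North 9, South 2, East 8.
South drops from 3 to 2.

South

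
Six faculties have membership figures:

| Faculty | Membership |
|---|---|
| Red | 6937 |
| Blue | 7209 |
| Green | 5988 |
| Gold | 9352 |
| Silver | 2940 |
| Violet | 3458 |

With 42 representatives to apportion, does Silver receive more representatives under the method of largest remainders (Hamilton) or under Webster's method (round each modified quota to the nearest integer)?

Hamilton

Hamilton: Red 8, Blue 8, Green 7, Gold 11, Silver 4, Violet 4.
Webster: Red 8, Blue 9, Green 7, Gold 11, Silver 3, Violet 4.
Silver gets 4 under Hamilton and 3 under Webster.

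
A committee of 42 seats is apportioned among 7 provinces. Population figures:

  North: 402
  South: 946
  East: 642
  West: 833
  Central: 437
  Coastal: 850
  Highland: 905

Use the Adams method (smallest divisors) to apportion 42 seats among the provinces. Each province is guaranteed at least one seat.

North 4, South 8, East 5, West 7, Central 4, Coastal 7, Highland 7

Standard divisor 5015/42 ≈ 119.405; standard quotas: North 3.367, South 7.923, East 5.377, West 6.976, Central 3.660, Coastal 7.119, Highland 7.579.
Rounding up gives 4, 8, 6, 7, 4, 8, 8 = 45 seats, so the divisor must be adjusted.
With modified divisor 130: modified quotas North 3.092, South 7.277, East 4.938, West 6.408, Central 3.362, Coastal 6.538, Highland 6.962.
Rounding up: North 4, South 8, East 5, West 7, Central 4, Coastal 7, Highland 7 (total 42).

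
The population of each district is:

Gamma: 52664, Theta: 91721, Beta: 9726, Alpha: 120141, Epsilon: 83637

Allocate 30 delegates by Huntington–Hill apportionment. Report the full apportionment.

Gamma=4; Theta=8; Beta=1; Alpha=10; Epsilon=7

With divisor 12016: modified quotas Gamma 4.383, Theta 7.633, Beta 0.809, Alpha 9.998, Epsilon 6.960.
Geometric-mean thresholds: Gamma √(4·5)=4.472, Theta √(7·8)=7.483, Beta (min 1), Alpha √(9·10)=9.487, Epsilon √(6·7)=6.481.
Each quota rounded against its threshold gives Gamma 4, Theta 8, Beta 1, Alpha 10, Epsilon 7 (total 30).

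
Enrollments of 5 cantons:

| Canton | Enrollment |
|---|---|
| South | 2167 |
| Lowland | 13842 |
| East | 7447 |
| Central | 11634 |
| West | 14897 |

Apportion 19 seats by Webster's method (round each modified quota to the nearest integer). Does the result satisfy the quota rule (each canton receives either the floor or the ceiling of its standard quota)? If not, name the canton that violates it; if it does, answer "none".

Standard quotas: South 0.824, Lowland 5.261, East 2.831, Central 4.422, West 5.662.
Webster allocation: South 1, Lowland 5, East 3, Central 4, West 6.
Every allocation lies between the lower and upper quota.

none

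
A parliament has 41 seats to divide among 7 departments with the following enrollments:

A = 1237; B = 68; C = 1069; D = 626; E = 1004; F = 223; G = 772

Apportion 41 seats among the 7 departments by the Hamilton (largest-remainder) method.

Standard divisor: 4999 ÷ 41 ≈ 121.927.
Standard quotas: A 10.145, B 0.558, C 8.768, D 5.134, E 8.234, F 1.829, G 6.332.
Lower quotas: A 10, B 0, C 8, D 5, E 8, F 1, G 6 (sum 38, leaving 3 seats).
Remainders in descending order: F 0.829, C 0.768, B 0.558, G 0.332, E 0.234, A 0.145, D 0.134.
Largest remainders: F, C, B receive the extra seats.

A 10, B 1, C 9, D 5, E 8, F 2, G 6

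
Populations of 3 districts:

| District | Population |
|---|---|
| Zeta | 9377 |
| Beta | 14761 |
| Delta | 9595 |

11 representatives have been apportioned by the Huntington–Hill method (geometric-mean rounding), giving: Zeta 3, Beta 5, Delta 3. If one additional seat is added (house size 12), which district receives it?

Delta

Priority for the next seat is population ÷ (√(s·(s+1))).
Priorities: Zeta 2706.907, Beta 2694.978, Delta 2769.838.
Highest priority: Delta.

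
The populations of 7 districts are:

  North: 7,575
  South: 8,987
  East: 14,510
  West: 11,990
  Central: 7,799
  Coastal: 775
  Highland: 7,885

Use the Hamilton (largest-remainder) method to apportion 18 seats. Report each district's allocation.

North=2; South=3; East=5; West=4; Central=2; Coastal=0; Highland=2

Standard divisor: 59521 ÷ 18 ≈ 3306.722.
Standard quotas: North 2.2908, South 2.7178, East 4.3880, West 3.6259, Central 2.3585, Coastal 0.2344, Highland 2.3845.
Lower quotas: North 2, South 2, East 4, West 3, Central 2, Coastal 0, Highland 2 (sum 15, leaving 3 seats).
Remainders in descending order: South 0.7178, West 0.6259, East 0.3880, Highland 0.3845, Central 0.3585, North 0.2908, Coastal 0.2344.
Largest remainders: South, West, East receive the extra seats.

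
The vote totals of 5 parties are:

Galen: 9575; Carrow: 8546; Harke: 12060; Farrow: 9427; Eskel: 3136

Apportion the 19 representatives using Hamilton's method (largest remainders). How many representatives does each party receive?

Galen 4, Carrow 4, Harke 5, Farrow 4, Eskel 2

The standard divisor is 42744/19 ≈ 2249.684.
Standard quotas: Galen 4.2562, Carrow 3.7988, Harke 5.3608, Farrow 4.1904, Eskel 1.3940.
Lower quotas: Galen 4, Carrow 3, Harke 5, Farrow 4, Eskel 1 (sum 17, leaving 2 seats).
Remainders in descending order: Carrow 0.7988, Eskel 0.3940, Harke 0.3608, Galen 0.2562, Farrow 0.1904.
The surplus seats go to Carrow, Eskel.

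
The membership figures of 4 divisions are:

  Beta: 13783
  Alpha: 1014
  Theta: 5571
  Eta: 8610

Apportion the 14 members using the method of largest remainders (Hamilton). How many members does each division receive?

Standard divisor: 28978 ÷ 14 ≈ 2069.857.
Standard quotas: Beta 6.6589, Alpha 0.4899, Theta 2.6915, Eta 4.1597.
Lower quotas: Beta 6, Alpha 0, Theta 2, Eta 4 (sum 12, leaving 2 seats).
Remainders in descending order: Theta 0.6915, Beta 0.6589, Alpha 0.4899, Eta 0.1597.
Largest remainders: Theta, Beta receive the extra seats.

Beta=7; Alpha=0; Theta=3; Eta=4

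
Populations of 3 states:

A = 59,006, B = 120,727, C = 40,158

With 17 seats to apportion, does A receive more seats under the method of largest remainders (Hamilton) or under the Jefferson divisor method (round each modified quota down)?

Hamilton: A 5, B 9, C 3.
Jefferson: A 4, B 10, C 3.
A gets 5 under Hamilton and 4 under Jefferson.

Hamilton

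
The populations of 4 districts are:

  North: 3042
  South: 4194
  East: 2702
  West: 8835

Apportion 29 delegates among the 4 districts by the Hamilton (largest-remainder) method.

Total 18773; standard divisor 18773/29 ≈ 647.345.
Standard quotas: North 4.6992, South 6.4788, East 4.1740, West 13.6481.
Lower quotas: North 4, South 6, East 4, West 13 (sum 27, leaving 2 seats).
Remainders in descending order: North 0.6992, West 0.6481, South 0.4788, East 0.1740.
The surplus seats go to North, West.

North 5; South 6; East 4; West 14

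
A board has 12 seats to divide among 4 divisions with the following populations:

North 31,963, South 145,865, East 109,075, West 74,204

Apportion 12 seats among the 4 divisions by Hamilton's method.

Total 361107; standard divisor 361107/12 ≈ 30092.25.
Standard quotas: North 1.0622, South 4.8473, East 3.6247, West 2.4659.
Lower quotas: North 1, South 4, East 3, West 2 (sum 10, leaving 2 seats).
Remainders in descending order: South 0.8473, East 0.6247, West 0.4659, North 0.0622.
Largest remainders: South, East receive the extra seats.

North: 1; South: 5; East: 4; West: 2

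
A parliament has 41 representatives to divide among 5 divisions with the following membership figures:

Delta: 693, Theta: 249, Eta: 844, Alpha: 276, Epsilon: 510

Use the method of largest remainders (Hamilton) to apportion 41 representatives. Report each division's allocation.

Delta=11, Theta=4, Eta=14, Alpha=4, Epsilon=8

Standard divisor: 2572 ÷ 41 ≈ 62.732.
Standard quotas: Delta 11.047, Theta 3.969, Eta 13.454, Alpha 4.400, Epsilon 8.130.
Lower quotas: Delta 11, Theta 3, Eta 13, Alpha 4, Epsilon 8 (sum 39, leaving 2 seats).
Remainders in descending order: Theta 0.969, Eta 0.454, Alpha 0.400, Epsilon 0.130, Delta 0.047.
Largest remainders: Theta, Eta receive the extra seats.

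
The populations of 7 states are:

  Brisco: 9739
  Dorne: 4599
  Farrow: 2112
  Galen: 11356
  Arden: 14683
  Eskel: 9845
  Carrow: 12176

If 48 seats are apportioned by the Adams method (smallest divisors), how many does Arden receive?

11

Standard divisor 64510/48 ≈ 1343.958; standard quotas: Brisco 7.247, Dorne 3.422, Farrow 1.571, Galen 8.450, Arden 10.925, Eskel 7.325, Carrow 9.060.
Rounding up gives 8, 4, 2, 9, 11, 8, 10 = 52 seats, so the divisor must be adjusted.
With modified divisor 1440: modified quotas Brisco 6.763, Dorne 3.194, Farrow 1.467, Galen 7.886, Arden 10.197, Eskel 6.837, Carrow 8.456.
Rounding up: Brisco 7, Dorne 4, Farrow 2, Galen 8, Arden 11, Eskel 7, Carrow 9 (total 48).
Arden receives 11.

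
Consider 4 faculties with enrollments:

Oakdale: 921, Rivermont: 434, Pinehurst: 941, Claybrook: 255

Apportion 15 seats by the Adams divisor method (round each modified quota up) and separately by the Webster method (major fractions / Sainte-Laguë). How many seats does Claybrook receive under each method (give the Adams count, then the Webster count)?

2 and 1

Adams: Oakdale 5, Rivermont 3, Pinehurst 5, Claybrook 2.
Webster: Oakdale 5, Rivermont 3, Pinehurst 6, Claybrook 1.
Claybrook gets 2 under Adams and 1 under Webster.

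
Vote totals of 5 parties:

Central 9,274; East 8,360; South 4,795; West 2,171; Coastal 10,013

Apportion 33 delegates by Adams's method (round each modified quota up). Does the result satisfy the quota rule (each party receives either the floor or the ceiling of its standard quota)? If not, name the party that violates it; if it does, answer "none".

none

Standard quotas: Central 8.842, East 7.970, South 4.572, West 2.070, Coastal 9.546.
Adams allocation: Central 9, East 8, South 5, West 2, Coastal 9.
Every allocation lies between the lower and upper quota.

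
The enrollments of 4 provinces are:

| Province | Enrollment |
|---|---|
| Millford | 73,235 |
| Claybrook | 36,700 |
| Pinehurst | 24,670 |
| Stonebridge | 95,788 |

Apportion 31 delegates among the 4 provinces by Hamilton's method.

Millford=10, Claybrook=5, Pinehurst=3, Stonebridge=13

Total 230393; standard divisor 230393/31 ≈ 7432.032.
Standard quotas: Millford 9.8540, Claybrook 4.9381, Pinehurst 3.3194, Stonebridge 12.8885.
Lower quotas: Millford 9, Claybrook 4, Pinehurst 3, Stonebridge 12 (sum 28, leaving 3 seats).
Remainders in descending order: Claybrook 0.9381, Stonebridge 0.8885, Millford 0.8540, Pinehurst 0.3194.
The surplus seats go to Claybrook, Stonebridge, Millford.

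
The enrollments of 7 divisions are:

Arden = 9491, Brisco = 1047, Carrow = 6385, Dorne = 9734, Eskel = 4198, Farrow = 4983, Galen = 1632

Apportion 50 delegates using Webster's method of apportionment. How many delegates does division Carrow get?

8

Standard divisor 37470/50 ≈ 749.4; standard quotas: Arden 12.665, Brisco 1.397, Carrow 8.520, Dorne 12.989, Eskel 5.602, Farrow 6.649, Galen 2.178.
Rounding to the nearest integer gives 13, 1, 9, 13, 6, 7, 2 = 51 seats, so the divisor must be adjusted.
With modified divisor 755: modified quotas Arden 12.571, Brisco 1.387, Carrow 8.457, Dorne 12.893, Eskel 5.560, Farrow 6.600, Galen 2.162.
Rounding to the nearest integer: Arden 13, Brisco 1, Carrow 8, Dorne 13, Eskel 6, Farrow 7, Galen 2 (total 50).
Carrow receives 8.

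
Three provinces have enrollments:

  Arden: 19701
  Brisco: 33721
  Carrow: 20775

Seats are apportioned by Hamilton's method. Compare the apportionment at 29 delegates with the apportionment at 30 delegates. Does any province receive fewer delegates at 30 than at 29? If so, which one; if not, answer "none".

At 29 seats: Arden 8, Brisco 13, Carrow 8.
At 30 seats: Arden 8, Brisco 14, Carrow 8.
No province's allocation decreased.

none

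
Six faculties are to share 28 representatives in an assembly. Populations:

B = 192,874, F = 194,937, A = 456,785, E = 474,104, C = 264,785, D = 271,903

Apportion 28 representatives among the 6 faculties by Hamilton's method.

Standard divisor: 1855388 ÷ 28 ≈ 66263.857.
Standard quotas: B 2.9107, F 2.9418, A 6.8934, E 7.1548, C 3.9959, D 4.1033.
Lower quotas: B 2, F 2, A 6, E 7, C 3, D 4 (sum 24, leaving 4 seats).
Remainders in descending order: C 0.9959, F 0.9418, B 0.9107, A 0.8934, E 0.1548, D 0.1033.
The surplus seats go to C, F, B, A.

B: 3, F: 3, A: 7, E: 7, C: 4, D: 4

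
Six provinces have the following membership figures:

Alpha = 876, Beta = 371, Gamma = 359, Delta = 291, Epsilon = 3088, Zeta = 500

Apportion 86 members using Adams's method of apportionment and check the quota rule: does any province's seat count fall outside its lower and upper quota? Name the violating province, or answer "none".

Standard quotas: Alpha 13.735, Beta 5.817, Gamma 5.629, Delta 4.563, Epsilon 48.417, Zeta 7.840.
Adams allocation: Alpha 14, Beta 6, Gamma 6, Delta 5, Epsilon 47, Zeta 8.
Epsilon has quota 48.417 (lower 48, upper 49) but receives 47 — outside the quota interval.

Epsilon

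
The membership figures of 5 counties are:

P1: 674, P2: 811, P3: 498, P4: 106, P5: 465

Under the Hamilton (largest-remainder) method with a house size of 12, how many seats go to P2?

4

The standard divisor is 2554/12 ≈ 212.833.
Standard quotas: P1 3.167, P2 3.810, P3 2.340, P4 0.498, P5 2.185.
Lower quotas: P1 3, P2 3, P3 2, P4 0, P5 2 (sum 10, leaving 2 seats).
Remainders in descending order: P2 0.810, P4 0.498, P3 0.340, P5 0.185, P1 0.167.
Largest remainders: P2, P4 receive the extra seats.
P2 receives 4.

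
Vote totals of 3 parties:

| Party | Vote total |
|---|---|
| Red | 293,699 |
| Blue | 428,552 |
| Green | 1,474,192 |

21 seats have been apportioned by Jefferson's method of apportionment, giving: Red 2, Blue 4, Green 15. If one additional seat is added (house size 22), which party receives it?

Red

Priority for the next seat is population ÷ (current seats + 1).
Priorities: Red 97899.667, Blue 85710.400, Green 92137.000.
Highest priority: Red.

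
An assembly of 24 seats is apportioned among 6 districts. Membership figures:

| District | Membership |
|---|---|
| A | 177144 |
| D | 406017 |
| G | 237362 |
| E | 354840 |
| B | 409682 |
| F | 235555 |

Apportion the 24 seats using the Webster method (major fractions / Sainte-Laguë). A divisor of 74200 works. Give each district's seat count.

A: 2, D: 5, G: 3, E: 5, B: 6, F: 3

With modified divisor 74200: modified quotas A 2.387, D 5.472, G 3.199, E 4.782, B 5.521, F 3.175.
Rounding to the nearest integer: A 2, D 5, G 3, E 5, B 6, F 3 (total 24).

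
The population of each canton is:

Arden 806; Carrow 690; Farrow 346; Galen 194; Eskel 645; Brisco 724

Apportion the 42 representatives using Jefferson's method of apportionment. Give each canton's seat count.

Standard divisor 3405/42 ≈ 81.071; standard quotas: Arden 9.942, Carrow 8.511, Farrow 4.268, Galen 2.393, Eskel 7.956, Brisco 8.930.
Rounding down gives 9, 8, 4, 2, 7, 8 = 38 seats, so the divisor must be adjusted.
With modified divisor 75: modified quotas Arden 10.747, Carrow 9.200, Farrow 4.613, Galen 2.587, Eskel 8.600, Brisco 9.653.
Rounding down: Arden 10, Carrow 9, Farrow 4, Galen 2, Eskel 8, Brisco 9 (total 42).

Arden 10, Carrow 9, Farrow 4, Galen 2, Eskel 8, Brisco 9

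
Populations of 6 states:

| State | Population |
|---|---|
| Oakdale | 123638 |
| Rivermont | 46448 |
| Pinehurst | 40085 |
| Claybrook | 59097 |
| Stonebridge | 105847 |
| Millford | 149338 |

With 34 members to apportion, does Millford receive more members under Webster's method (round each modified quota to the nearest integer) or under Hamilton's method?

Hamilton

Webster: Oakdale 8, Rivermont 3, Pinehurst 3, Claybrook 4, Stonebridge 7, Millford 9.
Hamilton: Oakdale 8, Rivermont 3, Pinehurst 2, Claybrook 4, Stonebridge 7, Millford 10.
Millford gets 9 under Webster and 10 under Hamilton.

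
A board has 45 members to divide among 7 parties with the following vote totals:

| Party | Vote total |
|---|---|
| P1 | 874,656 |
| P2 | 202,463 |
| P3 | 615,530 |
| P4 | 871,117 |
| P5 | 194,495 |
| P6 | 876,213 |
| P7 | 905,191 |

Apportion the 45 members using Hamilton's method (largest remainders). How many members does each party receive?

Total 4539665; standard divisor 4539665/45 ≈ 100881.444.
Standard quotas: P1 8.6701, P2 2.0069, P3 6.1015, P4 8.6351, P5 1.9280, P6 8.6856, P7 8.9728.
Lower quotas: P1 8, P2 2, P3 6, P4 8, P5 1, P6 8, P7 8 (sum 41, leaving 4 seats).
Remainders in descending order: P7 0.9728, P5 0.9280, P6 0.6856, P1 0.6701, P4 0.6351, P3 0.1015, P2 0.0069.
The surplus seats go to P7, P5, P6, P1.

P1 9; P2 2; P3 6; P4 8; P5 2; P6 9; P7 9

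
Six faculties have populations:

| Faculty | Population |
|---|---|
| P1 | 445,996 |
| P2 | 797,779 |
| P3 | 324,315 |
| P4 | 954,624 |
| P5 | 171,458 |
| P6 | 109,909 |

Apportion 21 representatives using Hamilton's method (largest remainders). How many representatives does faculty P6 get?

1

The standard divisor is 2804081/21 ≈ 133527.667.
Standard quotas: P1 3.3401, P2 5.9746, P3 2.4288, P4 7.1493, P5 1.2841, P6 0.8231.
Lower quotas: P1 3, P2 5, P3 2, P4 7, P5 1, P6 0 (sum 18, leaving 3 seats).
Remainders in descending order: P2 0.9746, P6 0.8231, P3 0.4288, P1 0.3401, P5 0.2841, P4 0.1493.
The surplus seats go to P2, P6, P3.
P6 receives 1.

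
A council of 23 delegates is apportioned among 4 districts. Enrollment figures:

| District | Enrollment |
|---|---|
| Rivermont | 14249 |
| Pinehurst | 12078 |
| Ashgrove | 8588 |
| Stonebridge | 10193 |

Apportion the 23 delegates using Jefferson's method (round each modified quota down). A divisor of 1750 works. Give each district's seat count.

With modified divisor 1750: modified quotas Rivermont 8.142, Pinehurst 6.902, Ashgrove 4.907, Stonebridge 5.825.
Rounding down: Rivermont 8, Pinehurst 6, Ashgrove 4, Stonebridge 5 (total 23).

Rivermont: 8, Pinehurst: 6, Ashgrove: 4, Stonebridge: 5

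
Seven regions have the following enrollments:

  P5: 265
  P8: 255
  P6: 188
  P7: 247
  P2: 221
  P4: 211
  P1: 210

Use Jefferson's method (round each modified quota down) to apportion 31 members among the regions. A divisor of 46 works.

P5 5; P8 5; P6 4; P7 5; P2 4; P4 4; P1 4

With modified divisor 46: modified quotas P5 5.761, P8 5.543, P6 4.087, P7 5.370, P2 4.804, P4 4.587, P1 4.565.
Rounding down: P5 5, P8 5, P6 4, P7 5, P2 4, P4 4, P1 4 (total 31).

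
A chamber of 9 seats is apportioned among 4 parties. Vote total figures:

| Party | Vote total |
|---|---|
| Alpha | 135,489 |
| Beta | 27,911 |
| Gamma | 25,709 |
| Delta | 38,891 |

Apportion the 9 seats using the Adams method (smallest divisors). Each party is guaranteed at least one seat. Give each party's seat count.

Alpha=5; Beta=1; Gamma=1; Delta=2

Standard divisor 228000/9 ≈ 25333.333; standard quotas: Alpha 5.348, Beta 1.102, Gamma 1.015, Delta 1.535.
Rounding up gives 6, 2, 2, 2 = 12 seats, so the divisor must be adjusted.
With modified divisor 30900: modified quotas Alpha 4.385, Beta 0.903, Gamma 0.832, Delta 1.259.
Rounding up: Alpha 5, Beta 1, Gamma 1, Delta 2 (total 9).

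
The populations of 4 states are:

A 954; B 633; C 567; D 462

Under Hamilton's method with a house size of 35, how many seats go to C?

8

The standard divisor is 2616/35 ≈ 74.743.
Standard quotas: A 12.764, B 8.469, C 7.586, D 6.181.
Lower quotas: A 12, B 8, C 7, D 6 (sum 33, leaving 2 seats).
Remainders in descending order: A 0.764, C 0.586, B 0.469, D 0.181.
Largest remainders: A, C receive the extra seats.
C receives 8.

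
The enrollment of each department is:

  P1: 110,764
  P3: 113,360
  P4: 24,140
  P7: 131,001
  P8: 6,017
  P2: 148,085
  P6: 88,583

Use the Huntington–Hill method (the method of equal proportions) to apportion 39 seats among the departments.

With divisor 16621: modified quotas P1 6.664, P3 6.820, P4 1.452, P7 7.882, P8 0.362, P2 8.910, P6 5.330.
Geometric-mean thresholds: P1 √(6·7)=6.481, P3 √(6·7)=6.481, P4 √(1·2)=1.414, P7 √(7·8)=7.483, P8 (min 1), P2 √(8·9)=8.485, P6 √(5·6)=5.477.
Each quota rounded against its threshold gives P1 7, P3 7, P4 2, P7 8, P8 1, P2 9, P6 5 (total 39).

P1 7, P3 7, P4 2, P7 8, P8 1, P2 9, P6 5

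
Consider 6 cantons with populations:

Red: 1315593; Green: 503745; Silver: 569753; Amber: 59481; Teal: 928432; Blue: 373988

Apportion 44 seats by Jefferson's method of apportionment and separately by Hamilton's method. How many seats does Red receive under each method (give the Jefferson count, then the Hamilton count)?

16 and 15

Jefferson: Red 16, Green 6, Silver 7, Amber 0, Teal 11, Blue 4.
Hamilton: Red 15, Green 6, Silver 7, Amber 1, Teal 11, Blue 4.
Red gets 16 under Jefferson and 15 under Hamilton.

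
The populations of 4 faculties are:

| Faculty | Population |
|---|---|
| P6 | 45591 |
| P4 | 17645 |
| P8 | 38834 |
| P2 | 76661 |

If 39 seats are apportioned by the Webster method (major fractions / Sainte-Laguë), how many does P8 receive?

8

Standard divisor 178731/39 ≈ 4582.846; standard quotas: P6 9.948, P4 3.850, P8 8.474, P2 16.728.
Rounding to the nearest integer gives P6 10, P4 4, P8 8, P2 17 — total 39, matching the house size, so no adjustment is needed.
P8 receives 8.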